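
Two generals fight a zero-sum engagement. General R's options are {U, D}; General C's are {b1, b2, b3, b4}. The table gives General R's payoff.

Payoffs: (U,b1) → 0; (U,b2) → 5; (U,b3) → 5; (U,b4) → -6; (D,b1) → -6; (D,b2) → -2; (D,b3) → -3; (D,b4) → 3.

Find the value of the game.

Row minima: U → -6, D → -6; maximin = -6.
Column maxima: b1 → 0, b2 → 5, b3 → 5, b4 → 3; minimax = 0.
-6 ≠ 0, so there is no saddle point; optimal play is mixed.
b2 is strictly dominated by b1 (it gives General R strictly more in every row), so General C never plays it.
b3 is strictly dominated by b1 (it gives General R strictly more in every row), so General C never plays it.
On the remaining 2×2 (U, D vs b1, b4):
Let General R play U with probability p. Expected payoff against b1: 0p + (-6)(1−p) = 6p − 6; against b4: (-6)p + 3(1−p) = −9p + 3.
Setting these equal: 6p − 6 = −9p + 3 ⇒ 15p = 9 ⇒ p = 3/5, and the value is (6)·(3/5) − 6 = -12/5.
For General C: with q = P(b1), equating U's and D's payoffs gives 6q − 6 = −9q + 3 ⇒ q = 3/5.

-12/5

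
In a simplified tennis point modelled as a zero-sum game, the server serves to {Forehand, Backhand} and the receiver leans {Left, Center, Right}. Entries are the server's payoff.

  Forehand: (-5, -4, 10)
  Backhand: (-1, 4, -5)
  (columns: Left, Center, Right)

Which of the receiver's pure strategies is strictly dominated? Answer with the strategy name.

Left holds the server's payoff strictly below Center in every row: -5 < -4, -1 < 4.
So Center is strictly dominated for the receiver.

Center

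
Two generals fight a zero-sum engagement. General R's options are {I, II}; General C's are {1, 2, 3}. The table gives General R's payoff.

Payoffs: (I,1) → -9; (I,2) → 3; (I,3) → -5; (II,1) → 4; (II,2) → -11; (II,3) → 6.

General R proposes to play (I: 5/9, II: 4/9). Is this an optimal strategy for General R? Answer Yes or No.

Against 1 this mix gives (5/9)·(-9) + (4/9)·4 = -29/9.
Against 2 this mix gives (5/9)·3 + (4/9)·(-11) = -29/9.
Against 3 this mix gives (5/9)·(-5) + (4/9)·6 = -1/9.
All of General C's active replies (1, 2) yield -29/9, and no column does worse for General R. The mix makes General C indifferent and guarantees -29/9, so it is optimal.

Yes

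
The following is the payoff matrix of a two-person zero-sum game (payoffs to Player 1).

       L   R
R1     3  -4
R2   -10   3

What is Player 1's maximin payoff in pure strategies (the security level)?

-4

Row minima: R1 → -4, R2 → -10.
The best of these is -4.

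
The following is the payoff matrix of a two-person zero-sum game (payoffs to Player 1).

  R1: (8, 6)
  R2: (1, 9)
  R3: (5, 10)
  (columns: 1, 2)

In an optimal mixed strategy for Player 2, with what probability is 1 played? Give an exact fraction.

4/7

Row minima: R1 → 6, R2 → 1, R3 → 5; maximin = 6.
Column maxima: 1 → 8, 2 → 10; minimax = 8.
6 ≠ 8, so there is no saddle point; optimal play is mixed.
R2 is strictly dominated by R3, so Player 1 never plays it.
On the remaining 2×2 (R1, R3 vs 1, 2):
Let Player 1 play R1 with probability p. Expected payoff against 1: 8p + 5(1−p) = 3p + 5; against 2: 6p + 10(1−p) = −4p + 10.
Setting these equal: 3p + 5 = −4p + 10 ⇒ 7p = 5 ⇒ p = 5/7, and the value is (3)·(5/7) + 5 = 50/7.
For Player 2: with q = P(1), equating R1's and R3's payoffs gives 2q + 6 = −5q + 10 ⇒ q = 4/7.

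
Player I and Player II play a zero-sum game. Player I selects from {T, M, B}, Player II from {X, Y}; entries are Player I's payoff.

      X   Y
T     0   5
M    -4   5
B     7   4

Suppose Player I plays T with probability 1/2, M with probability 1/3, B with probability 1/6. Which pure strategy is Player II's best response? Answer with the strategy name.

X

If Player II plays X, Player I's expected payoff is (1/2)·0 + (1/3)·(-4) + (1/6)·7 = -1/6.
If Player II plays Y, Player I's expected payoff is (1/2)·5 + (1/3)·5 + (1/6)·4 = 29/6.
Player II minimizes Player I's payoff; the smallest is -1/6, so the best response is X.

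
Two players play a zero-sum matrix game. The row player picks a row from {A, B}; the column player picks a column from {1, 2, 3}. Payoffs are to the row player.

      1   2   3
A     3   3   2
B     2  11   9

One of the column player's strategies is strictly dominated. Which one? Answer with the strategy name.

2

3 holds the row player's payoff strictly below 2 in every row: 2 < 3, 9 < 11.
So 2 is strictly dominated for the column player.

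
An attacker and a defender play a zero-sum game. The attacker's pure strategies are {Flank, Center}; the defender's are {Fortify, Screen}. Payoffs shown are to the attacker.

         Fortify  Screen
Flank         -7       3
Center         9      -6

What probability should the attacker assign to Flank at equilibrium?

3/5

Row minima: Flank → -7, Center → -6; maximin = -6.
Column maxima: Fortify → 9, Screen → 3; minimax = 3.
-6 ≠ 3, so there is no saddle point; optimal play is mixed.
Let the attacker play Flank with probability p. Expected payoff against Fortify: (-7)p + 9(1−p) = −16p + 9; against Screen: 3p + (-6)(1−p) = 9p − 6.
Setting these equal: −16p + 9 = 9p − 6 ⇒ −25p = -15 ⇒ p = 3/5, and the value is (-16)·(3/5) + 9 = -3/5.
For the defender: with q = P(Fortify), equating Flank's and Center's payoffs gives −10q + 3 = 15q − 6 ⇒ q = 9/25.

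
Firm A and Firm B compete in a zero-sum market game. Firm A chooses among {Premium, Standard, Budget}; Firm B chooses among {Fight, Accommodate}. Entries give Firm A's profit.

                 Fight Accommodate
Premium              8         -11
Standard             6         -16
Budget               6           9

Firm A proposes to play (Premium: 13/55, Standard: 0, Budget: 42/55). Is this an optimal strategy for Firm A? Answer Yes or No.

Against Fight this mix gives (13/55)·8 + (42/55)·6 = 356/55.
Against Accommodate this mix gives (13/55)·(-11) + (42/55)·9 = 47/11.
Firm B will play Accommodate, holding Firm A to 47/11. Shifting weight toward the row that does better against Accommodate would raise this floor (the equalizing mix achieves 69/11 against both Accommodate and Fight), so the proposed strategy is not optimal.

No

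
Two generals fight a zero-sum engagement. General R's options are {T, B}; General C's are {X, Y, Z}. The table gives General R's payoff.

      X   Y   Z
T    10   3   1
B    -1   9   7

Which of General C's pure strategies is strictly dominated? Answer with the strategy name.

Z holds General R's payoff strictly below Y in every row: 1 < 3, 7 < 9.
So Y is strictly dominated for General C.

Y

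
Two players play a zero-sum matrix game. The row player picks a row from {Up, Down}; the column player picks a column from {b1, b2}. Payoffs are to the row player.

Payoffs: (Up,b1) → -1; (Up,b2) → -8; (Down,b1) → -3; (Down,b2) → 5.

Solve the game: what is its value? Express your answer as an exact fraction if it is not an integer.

-29/15

Row minima: Up → -8, Down → -3; maximin = -3.
Column maxima: b1 → -1, b2 → 5; minimax = -1.
-3 ≠ -1, so there is no saddle point; optimal play is mixed.
Let the row player play Up with probability p. Expected payoff against b1: (-1)p + (-3)(1−p) = 2p − 3; against b2: (-8)p + 5(1−p) = −13p + 5.
Setting these equal: 2p − 3 = −13p + 5 ⇒ 15p = 8 ⇒ p = 8/15, and the value is (2)·(8/15) − 3 = -29/15.
For the column player: with q = P(b1), equating Up's and Down's payoffs gives 7q − 8 = −8q + 5 ⇒ q = 13/15.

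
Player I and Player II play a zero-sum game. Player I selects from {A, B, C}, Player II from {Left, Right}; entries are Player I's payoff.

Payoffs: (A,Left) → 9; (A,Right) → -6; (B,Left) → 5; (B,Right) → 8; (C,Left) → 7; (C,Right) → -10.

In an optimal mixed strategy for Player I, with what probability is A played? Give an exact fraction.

Row minima: A → -6, B → 5, C → -10; maximin = 5.
Column maxima: Left → 9, Right → 8; minimax = 8.
5 ≠ 8, so there is no saddle point; optimal play is mixed.
C is strictly dominated by A, so Player I never plays it.
On the remaining 2×2 (A, B vs Left, Right):
Let Player I play A with probability p. Expected payoff against Left: 9p + 5(1−p) = 4p + 5; against Right: (-6)p + 8(1−p) = −14p + 8.
Setting these equal: 4p + 5 = −14p + 8 ⇒ 18p = 3 ⇒ p = 1/6, and the value is (4)·(1/6) + 5 = 17/3.
For Player II: with q = P(Left), equating A's and B's payoffs gives 15q − 6 = −3q + 8 ⇒ q = 7/9.

1/6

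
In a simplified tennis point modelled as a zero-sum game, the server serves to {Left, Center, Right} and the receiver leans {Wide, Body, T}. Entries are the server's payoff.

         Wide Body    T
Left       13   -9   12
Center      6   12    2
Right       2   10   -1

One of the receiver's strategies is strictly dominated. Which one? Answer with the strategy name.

T holds the server's payoff strictly below Wide in every row: 12 < 13, 2 < 6, -1 < 2.
So Wide is strictly dominated for the receiver.

Wide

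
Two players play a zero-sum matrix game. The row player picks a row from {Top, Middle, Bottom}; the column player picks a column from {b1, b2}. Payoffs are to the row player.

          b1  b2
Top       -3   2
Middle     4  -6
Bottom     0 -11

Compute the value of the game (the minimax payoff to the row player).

Row minima: Top → -3, Middle → -6, Bottom → -11; maximin = -3.
Column maxima: b1 → 4, b2 → 2; minimax = 2.
-3 ≠ 2, so there is no saddle point; optimal play is mixed.
Bottom is strictly dominated by Middle, so the row player never plays it.
On the remaining 2×2 (Top, Middle vs b1, b2):
Let the row player play Top with probability p. Expected payoff against b1: (-3)p + 4(1−p) = −7p + 4; against b2: 2p + (-6)(1−p) = 8p − 6.
Setting these equal: −7p + 4 = 8p − 6 ⇒ −15p = -10 ⇒ p = 2/3, and the value is (-7)·(2/3) + 4 = -2/3.
For the column player: with q = P(b1), equating Top's and Middle's payoffs gives −5q + 2 = 10q − 6 ⇒ q = 8/15.

-2/3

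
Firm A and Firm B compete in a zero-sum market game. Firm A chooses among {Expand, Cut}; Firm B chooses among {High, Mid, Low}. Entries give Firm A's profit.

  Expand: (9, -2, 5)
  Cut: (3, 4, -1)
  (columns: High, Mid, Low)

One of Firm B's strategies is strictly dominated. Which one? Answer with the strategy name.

High

Low holds Firm A's payoff strictly below High in every row: 5 < 9, -1 < 3.
So High is strictly dominated for Firm B.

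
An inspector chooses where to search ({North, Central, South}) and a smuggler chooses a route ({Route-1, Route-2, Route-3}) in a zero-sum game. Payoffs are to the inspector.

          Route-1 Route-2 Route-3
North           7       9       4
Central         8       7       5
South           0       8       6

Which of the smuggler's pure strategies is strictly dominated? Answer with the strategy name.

Route-3 holds the inspector's payoff strictly below Route-2 in every row: 4 < 9, 5 < 7, 6 < 8.
So Route-2 is strictly dominated for the smuggler.

Route-2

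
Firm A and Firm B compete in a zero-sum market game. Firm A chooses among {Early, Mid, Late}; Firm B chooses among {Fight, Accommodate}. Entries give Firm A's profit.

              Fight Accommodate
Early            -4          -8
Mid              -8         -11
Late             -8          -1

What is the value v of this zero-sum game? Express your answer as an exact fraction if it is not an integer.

Row minima: Early → -8, Mid → -11, Late → -8; maximin = -8.
Column maxima: Fight → -4, Accommodate → -1; minimax = -4.
-8 ≠ -4, so there is no saddle point; optimal play is mixed.
Mid is strictly dominated by Early, so Firm A never plays it.
On the remaining 2×2 (Early, Late vs Fight, Accommodate):
Let Firm A play Early with probability p. Expected payoff against Fight: (-4)p + (-8)(1−p) = 4p − 8; against Accommodate: (-8)p + (-1)(1−p) = −7p − 1.
Setting these equal: 4p − 8 = −7p − 1 ⇒ 11p = 7 ⇒ p = 7/11, and the value is (4)·(7/11) − 8 = -60/11.
For Firm B: with q = P(Fight), equating Early's and Late's payoffs gives 4q − 8 = −7q − 1 ⇒ q = 7/11.

-60/11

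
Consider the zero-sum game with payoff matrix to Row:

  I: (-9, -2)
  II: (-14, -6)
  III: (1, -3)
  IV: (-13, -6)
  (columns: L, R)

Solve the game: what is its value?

-29/11

Row minima: I → -9, II → -14, III → -3, IV → -13; maximin = -3.
Column maxima: L → 1, R → -2; minimax = -2.
-3 ≠ -2, so there is no saddle point; optimal play is mixed.
II is strictly dominated by I, so Row never plays it.
IV is strictly dominated by I, so Row never plays it.
On the remaining 2×2 (I, III vs L, R):
Let Row play I with probability p. Expected payoff against L: (-9)p + 1(1−p) = −10p + 1; against R: (-2)p + (-3)(1−p) = p − 3.
Setting these equal: −10p + 1 = p − 3 ⇒ −11p = -4 ⇒ p = 4/11, and the value is (-10)·(4/11) + 1 = -29/11.
For Column: with q = P(L), equating I's and III's payoffs gives −7q − 2 = 4q − 3 ⇒ q = 1/11.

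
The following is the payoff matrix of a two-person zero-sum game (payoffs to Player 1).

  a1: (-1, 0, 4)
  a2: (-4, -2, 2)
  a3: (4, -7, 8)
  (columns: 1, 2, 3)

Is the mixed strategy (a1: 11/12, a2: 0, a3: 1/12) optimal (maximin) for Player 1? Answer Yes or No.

Against 1 this mix gives (11/12)·(-1) + (1/12)·4 = -7/12.
Against 2 this mix gives (11/12)·0 + (1/12)·(-7) = -7/12.
Against 3 this mix gives (11/12)·4 + (1/12)·8 = 13/3.
All of Player 2's active replies (1, 2) yield -7/12, and no column does worse for Player 1. The mix makes Player 2 indifferent and guarantees -7/12, so it is optimal.

Yes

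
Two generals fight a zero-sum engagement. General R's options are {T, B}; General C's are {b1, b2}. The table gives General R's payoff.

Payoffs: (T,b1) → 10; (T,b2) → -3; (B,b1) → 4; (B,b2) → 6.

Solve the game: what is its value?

24/5

Row minima: T → -3, B → 4; maximin = 4.
Column maxima: b1 → 10, b2 → 6; minimax = 6.
4 ≠ 6, so there is no saddle point; optimal play is mixed.
Let General R play T with probability p. Expected payoff against b1: 10p + 4(1−p) = 6p + 4; against b2: (-3)p + 6(1−p) = −9p + 6.
Setting these equal: 6p + 4 = −9p + 6 ⇒ 15p = 2 ⇒ p = 2/15, and the value is (6)·(2/15) + 4 = 24/5.
For General C: with q = P(b1), equating T's and B's payoffs gives 13q − 3 = −2q + 6 ⇒ q = 3/5.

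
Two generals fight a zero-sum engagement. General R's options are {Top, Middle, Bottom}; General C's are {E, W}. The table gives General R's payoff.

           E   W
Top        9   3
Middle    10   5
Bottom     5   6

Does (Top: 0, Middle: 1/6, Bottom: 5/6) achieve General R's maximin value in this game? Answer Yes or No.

Against E this mix gives (1/6)·10 + (5/6)·5 = 35/6.
Against W this mix gives (1/6)·5 + (5/6)·6 = 35/6.
All of General C's active replies (E, W) yield 35/6, and no column does worse for General R. The mix makes General C indifferent and guarantees 35/6, so it is optimal.

Yes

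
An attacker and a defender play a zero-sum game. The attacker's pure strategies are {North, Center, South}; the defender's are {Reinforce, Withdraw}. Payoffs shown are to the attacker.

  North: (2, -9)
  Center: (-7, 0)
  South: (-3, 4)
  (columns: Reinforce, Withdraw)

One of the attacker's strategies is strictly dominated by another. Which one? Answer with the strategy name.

Center

South gives a strictly higher payoff than Center against every column: -3 > -7, 4 > 0.
So Center is strictly dominated and the attacker never plays it.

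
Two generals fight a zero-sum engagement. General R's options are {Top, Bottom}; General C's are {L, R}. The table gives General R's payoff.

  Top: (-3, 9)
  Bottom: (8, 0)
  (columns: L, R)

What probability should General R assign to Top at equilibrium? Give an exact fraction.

Row minima: Top → -3, Bottom → 0; maximin = 0.
Column maxima: L → 8, R → 9; minimax = 8.
0 ≠ 8, so there is no saddle point; optimal play is mixed.
Let General R play Top with probability p. Expected payoff against L: (-3)p + 8(1−p) = −11p + 8; against R: 9p + 0(1−p) = 9p.
Setting these equal: −11p + 8 = 9p ⇒ −20p = -8 ⇒ p = 2/5, and the value is (-11)·(2/5) + 8 = 18/5.
For General C: with q = P(L), equating Top's and Bottom's payoffs gives −12q + 9 = 8q ⇒ q = 9/20.

2/5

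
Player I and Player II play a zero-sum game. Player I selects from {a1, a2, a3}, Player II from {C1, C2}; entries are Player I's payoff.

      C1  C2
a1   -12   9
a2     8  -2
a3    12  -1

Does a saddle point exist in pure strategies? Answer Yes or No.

No

Row minima: a1 → -12, a2 → -2, a3 → -1; maximin = -1.
Column maxima: C1 → 12, C2 → 9; minimax = 9.
-1 ≠ 9, so no pure-strategy equilibrium exists.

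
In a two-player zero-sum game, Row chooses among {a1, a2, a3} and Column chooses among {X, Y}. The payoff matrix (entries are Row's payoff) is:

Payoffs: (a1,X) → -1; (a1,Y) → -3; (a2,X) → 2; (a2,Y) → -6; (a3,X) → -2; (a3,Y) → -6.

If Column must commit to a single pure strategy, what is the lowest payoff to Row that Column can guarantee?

-3

Column maxima: X → 2, Y → -3.
The smallest of these is -3.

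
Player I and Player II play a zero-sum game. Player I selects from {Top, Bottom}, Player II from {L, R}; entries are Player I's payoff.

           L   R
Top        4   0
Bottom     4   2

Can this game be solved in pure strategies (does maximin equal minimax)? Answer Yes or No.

Yes

Row minima: Top → 0, Bottom → 2; maximin = 2.
Column maxima: L → 4, R → 2; minimax = 2.
maximin = minimax = 2, so a saddle point exists.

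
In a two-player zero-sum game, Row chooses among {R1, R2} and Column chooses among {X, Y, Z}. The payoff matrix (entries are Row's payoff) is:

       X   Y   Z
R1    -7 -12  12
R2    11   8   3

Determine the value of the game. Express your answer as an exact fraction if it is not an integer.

132/29

Row minima: R1 → -12, R2 → 3; maximin = 3.
Column maxima: X → 11, Y → 8, Z → 12; minimax = 8.
3 ≠ 8, so there is no saddle point; optimal play is mixed.
X is strictly dominated by Y (it gives Row strictly more in every row), so Column never plays it.
On the remaining 2×2 (R1, R2 vs Y, Z):
Let Row play R1 with probability p. Expected payoff against Y: (-12)p + 8(1−p) = −20p + 8; against Z: 12p + 3(1−p) = 9p + 3.
Setting these equal: −20p + 8 = 9p + 3 ⇒ −29p = -5 ⇒ p = 5/29, and the value is (-20)·(5/29) + 8 = 132/29.
For Column: with q = P(Y), equating R1's and R2's payoffs gives −24q + 12 = 5q + 3 ⇒ q = 9/29.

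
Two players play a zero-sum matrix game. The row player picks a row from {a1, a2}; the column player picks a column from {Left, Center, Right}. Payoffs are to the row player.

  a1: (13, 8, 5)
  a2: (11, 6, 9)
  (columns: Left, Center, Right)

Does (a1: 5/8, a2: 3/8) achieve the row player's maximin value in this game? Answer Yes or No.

No

Against Left this mix gives (5/8)·13 + (3/8)·11 = 49/4.
Against Center this mix gives (5/8)·8 + (3/8)·6 = 29/4.
Against Right this mix gives (5/8)·5 + (3/8)·9 = 13/2.
The column player will play Right, holding the row player to 13/2. Shifting weight toward the row that does better against Right would raise this floor (the equalizing mix achieves 7 against both Right and Center), so the proposed strategy is not optimal.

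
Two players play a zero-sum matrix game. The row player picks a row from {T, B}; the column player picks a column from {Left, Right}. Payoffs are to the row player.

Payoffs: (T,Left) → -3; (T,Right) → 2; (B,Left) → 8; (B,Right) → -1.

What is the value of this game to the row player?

13/14

Row minima: T → -3, B → -1; maximin = -1.
Column maxima: Left → 8, Right → 2; minimax = 2.
-1 ≠ 2, so there is no saddle point; optimal play is mixed.
Let the row player play T with probability p. Expected payoff against Left: (-3)p + 8(1−p) = −11p + 8; against Right: 2p + (-1)(1−p) = 3p − 1.
Setting these equal: −11p + 8 = 3p − 1 ⇒ −14p = -9 ⇒ p = 9/14, and the value is (-11)·(9/14) + 8 = 13/14.
For the column player: with q = P(Left), equating T's and B's payoffs gives −5q + 2 = 9q − 1 ⇒ q = 3/14.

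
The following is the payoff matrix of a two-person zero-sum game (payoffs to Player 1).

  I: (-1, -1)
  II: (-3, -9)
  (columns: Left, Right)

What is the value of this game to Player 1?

-1

Row minima: I → -1, II → -9; maximin = -1.
Column maxima: Left → -1, Right → -1; minimax = -1.
Since maximin = minimax = -1, there is a saddle point and the value is -1.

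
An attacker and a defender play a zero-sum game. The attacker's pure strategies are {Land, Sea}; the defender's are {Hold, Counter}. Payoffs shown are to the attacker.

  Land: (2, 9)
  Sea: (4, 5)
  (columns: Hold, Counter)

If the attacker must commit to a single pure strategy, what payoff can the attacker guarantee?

Row minima: Land → 2, Sea → 4.
The best of these is 4.

4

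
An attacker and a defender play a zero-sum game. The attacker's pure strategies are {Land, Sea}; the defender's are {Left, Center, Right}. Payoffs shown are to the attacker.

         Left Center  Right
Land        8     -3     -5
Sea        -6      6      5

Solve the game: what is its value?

5/12

Row minima: Land → -5, Sea → -6; maximin = -5.
Column maxima: Left → 8, Center → 6, Right → 5; minimax = 5.
-5 ≠ 5, so there is no saddle point; optimal play is mixed.
Center is strictly dominated by Right (it gives the attacker strictly more in every row), so the defender never plays it.
On the remaining 2×2 (Land, Sea vs Left, Right):
Let the attacker play Land with probability p. Expected payoff against Left: 8p + (-6)(1−p) = 14p − 6; against Right: (-5)p + 5(1−p) = −10p + 5.
Setting these equal: 14p − 6 = −10p + 5 ⇒ 24p = 11 ⇒ p = 11/24, and the value is (14)·(11/24) − 6 = 5/12.
For the defender: with q = P(Left), equating Land's and Sea's payoffs gives 13q − 5 = −11q + 5 ⇒ q = 5/12.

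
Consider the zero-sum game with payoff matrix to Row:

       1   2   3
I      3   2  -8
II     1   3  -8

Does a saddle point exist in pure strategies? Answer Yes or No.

Row minima: I → -8, II → -8; maximin = -8.
Column maxima: 1 → 3, 2 → 3, 3 → -8; minimax = -8.
maximin = minimax = -8, so a saddle point exists.

Yes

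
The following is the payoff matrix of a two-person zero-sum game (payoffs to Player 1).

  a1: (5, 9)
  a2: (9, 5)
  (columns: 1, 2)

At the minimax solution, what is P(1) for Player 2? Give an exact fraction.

1/2

Row minima: a1 → 5, a2 → 5; maximin = 5.
Column maxima: 1 → 9, 2 → 9; minimax = 9.
5 ≠ 9, so there is no saddle point; optimal play is mixed.
Let Player 1 play a1 with probability p. Expected payoff against 1: 5p + 9(1−p) = −4p + 9; against 2: 9p + 5(1−p) = 4p + 5.
Setting these equal: −4p + 9 = 4p + 5 ⇒ −8p = -4 ⇒ p = 1/2, and the value is (-4)·(1/2) + 9 = 7.
For Player 2: with q = P(1), equating a1's and a2's payoffs gives −4q + 9 = 4q + 5 ⇒ q = 1/2.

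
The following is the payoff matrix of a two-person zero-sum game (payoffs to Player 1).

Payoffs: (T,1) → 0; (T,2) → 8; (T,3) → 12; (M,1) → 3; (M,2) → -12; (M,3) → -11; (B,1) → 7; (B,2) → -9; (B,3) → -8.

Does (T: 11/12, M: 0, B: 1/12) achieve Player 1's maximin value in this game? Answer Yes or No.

No

Against 1 this mix gives (11/12)·0 + (1/12)·7 = 7/12.
Against 2 this mix gives (11/12)·8 + (1/12)·(-9) = 79/12.
Against 3 this mix gives (11/12)·12 + (1/12)·(-8) = 31/3.
Player 2 will play 1, holding Player 1 to 7/12. Shifting weight toward the row that does better against 1 would raise this floor (the equalizing mix achieves 7/3 against both 1 and 2), so the proposed strategy is not optimal.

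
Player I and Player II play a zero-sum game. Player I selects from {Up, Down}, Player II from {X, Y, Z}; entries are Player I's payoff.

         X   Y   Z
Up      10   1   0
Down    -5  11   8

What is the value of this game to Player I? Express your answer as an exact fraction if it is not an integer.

80/23

Row minima: Up → 0, Down → -5; maximin = 0.
Column maxima: X → 10, Y → 11, Z → 8; minimax = 8.
0 ≠ 8, so there is no saddle point; optimal play is mixed.
Y is strictly dominated by Z (it gives Player I strictly more in every row), so Player II never plays it.
On the remaining 2×2 (Up, Down vs X, Z):
Let Player I play Up with probability p. Expected payoff against X: 10p + (-5)(1−p) = 15p − 5; against Z: 0p + 8(1−p) = −8p + 8.
Setting these equal: 15p − 5 = −8p + 8 ⇒ 23p = 13 ⇒ p = 13/23, and the value is (15)·(13/23) − 5 = 80/23.
For Player II: with q = P(X), equating Up's and Down's payoffs gives 10q = −13q + 8 ⇒ q = 8/23.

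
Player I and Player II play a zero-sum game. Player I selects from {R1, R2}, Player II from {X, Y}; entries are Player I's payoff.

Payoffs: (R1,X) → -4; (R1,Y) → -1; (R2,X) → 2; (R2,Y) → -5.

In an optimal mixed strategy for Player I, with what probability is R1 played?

Row minima: R1 → -4, R2 → -5; maximin = -4.
Column maxima: X → 2, Y → -1; minimax = -1.
-4 ≠ -1, so there is no saddle point; optimal play is mixed.
Let Player I play R1 with probability p. Expected payoff against X: (-4)p + 2(1−p) = −6p + 2; against Y: (-1)p + (-5)(1−p) = 4p − 5.
Setting these equal: −6p + 2 = 4p − 5 ⇒ −10p = -7 ⇒ p = 7/10, and the value is (-6)·(7/10) + 2 = -11/5.
For Player II: with q = P(X), equating R1's and R2's payoffs gives −3q − 1 = 7q − 5 ⇒ q = 2/5.

7/10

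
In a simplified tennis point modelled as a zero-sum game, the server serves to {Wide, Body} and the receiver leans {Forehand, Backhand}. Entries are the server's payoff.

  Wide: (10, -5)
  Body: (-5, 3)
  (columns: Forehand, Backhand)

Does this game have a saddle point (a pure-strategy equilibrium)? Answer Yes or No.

No

Row minima: Wide → -5, Body → -5; maximin = -5.
Column maxima: Forehand → 10, Backhand → 3; minimax = 3.
-5 ≠ 3, so no pure-strategy equilibrium exists.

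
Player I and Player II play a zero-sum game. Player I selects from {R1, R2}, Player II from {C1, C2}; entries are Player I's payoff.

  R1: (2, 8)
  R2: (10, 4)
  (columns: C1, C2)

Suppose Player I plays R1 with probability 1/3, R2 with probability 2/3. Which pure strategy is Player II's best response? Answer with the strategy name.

C2

If Player II plays C1, Player I's expected payoff is (1/3)·2 + (2/3)·10 = 22/3.
If Player II plays C2, Player I's expected payoff is (1/3)·8 + (2/3)·4 = 16/3.
Player II minimizes Player I's payoff; the smallest is 16/3, so the best response is C2.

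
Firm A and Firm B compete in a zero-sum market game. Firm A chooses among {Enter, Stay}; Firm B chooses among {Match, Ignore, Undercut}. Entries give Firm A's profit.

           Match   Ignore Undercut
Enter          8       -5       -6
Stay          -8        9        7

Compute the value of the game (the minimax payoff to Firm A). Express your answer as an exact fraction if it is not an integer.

Row minima: Enter → -6, Stay → -8; maximin = -6.
Column maxima: Match → 8, Ignore → 9, Undercut → 7; minimax = 7.
-6 ≠ 7, so there is no saddle point; optimal play is mixed.
Ignore is strictly dominated by Undercut (it gives Firm A strictly more in every row), so Firm B never plays it.
On the remaining 2×2 (Enter, Stay vs Match, Undercut):
Let Firm A play Enter with probability p. Expected payoff against Match: 8p + (-8)(1−p) = 16p − 8; against Undercut: (-6)p + 7(1−p) = −13p + 7.
Setting these equal: 16p − 8 = −13p + 7 ⇒ 29p = 15 ⇒ p = 15/29, and the value is (16)·(15/29) − 8 = 8/29.
For Firm B: with q = P(Match), equating Enter's and Stay's payoffs gives 14q − 6 = −15q + 7 ⇒ q = 13/29.

8/29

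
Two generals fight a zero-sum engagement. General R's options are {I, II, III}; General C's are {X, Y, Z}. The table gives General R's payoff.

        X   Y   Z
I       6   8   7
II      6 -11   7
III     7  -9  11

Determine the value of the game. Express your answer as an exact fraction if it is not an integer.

Row minima: I → 6, II → -11, III → -9; maximin = 6.
Column maxima: X → 7, Y → 8, Z → 11; minimax = 7.
6 ≠ 7, so there is no saddle point; optimal play is mixed.
II is strictly dominated by III, so General R never plays it.
Z is strictly dominated by X (it gives General R strictly more in every row), so General C never plays it.
On the remaining 2×2 (I, III vs X, Y):
Let General R play I with probability p. Expected payoff against X: 6p + 7(1−p) = −p + 7; against Y: 8p + (-9)(1−p) = 17p − 9.
Setting these equal: −p + 7 = 17p − 9 ⇒ −18p = -16 ⇒ p = 8/9, and the value is (-1)·(8/9) + 7 = 55/9.
For General C: with q = P(X), equating I's and III's payoffs gives −2q + 8 = 16q − 9 ⇒ q = 17/18.

55/9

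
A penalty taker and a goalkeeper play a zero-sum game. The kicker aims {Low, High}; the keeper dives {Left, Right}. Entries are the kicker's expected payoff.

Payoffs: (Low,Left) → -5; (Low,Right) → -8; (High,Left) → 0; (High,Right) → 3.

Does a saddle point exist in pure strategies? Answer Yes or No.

Yes

Row minima: Low → -8, High → 0; maximin = 0.
Column maxima: Left → 0, Right → 3; minimax = 0.
maximin = minimax = 0, so a saddle point exists.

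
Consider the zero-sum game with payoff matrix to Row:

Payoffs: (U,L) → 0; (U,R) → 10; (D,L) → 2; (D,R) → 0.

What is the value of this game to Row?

Row minima: U → 0, D → 0; maximin = 0.
Column maxima: L → 2, R → 10; minimax = 2.
0 ≠ 2, so there is no saddle point; optimal play is mixed.
Let Row play U with probability p. Expected payoff against L: 0p + 2(1−p) = −2p + 2; against R: 10p + 0(1−p) = 10p.
Setting these equal: −2p + 2 = 10p ⇒ −12p = -2 ⇒ p = 1/6, and the value is (-2)·(1/6) + 2 = 5/3.
For Column: with q = P(L), equating U's and D's payoffs gives −10q + 10 = 2q ⇒ q = 5/6.

5/3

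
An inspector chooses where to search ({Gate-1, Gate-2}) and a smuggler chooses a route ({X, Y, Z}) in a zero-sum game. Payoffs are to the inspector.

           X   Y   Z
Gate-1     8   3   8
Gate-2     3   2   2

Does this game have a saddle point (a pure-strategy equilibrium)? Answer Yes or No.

Row minima: Gate-1 → 3, Gate-2 → 2; maximin = 3.
Column maxima: X → 8, Y → 3, Z → 8; minimax = 3.
maximin = minimax = 3, so a saddle point exists.

Yes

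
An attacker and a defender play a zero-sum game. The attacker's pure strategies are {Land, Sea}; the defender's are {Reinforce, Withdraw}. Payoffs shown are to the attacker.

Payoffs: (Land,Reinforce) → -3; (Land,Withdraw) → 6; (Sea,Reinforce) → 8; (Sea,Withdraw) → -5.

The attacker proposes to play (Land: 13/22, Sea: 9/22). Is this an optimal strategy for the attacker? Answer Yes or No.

Yes

Against Reinforce this mix gives (13/22)·(-3) + (9/22)·8 = 3/2.
Against Withdraw this mix gives (13/22)·6 + (9/22)·(-5) = 3/2.
All of the defender's active replies (Reinforce, Withdraw) yield 3/2, and no column does worse for the attacker. The mix makes the defender indifferent and guarantees 3/2, so it is optimal.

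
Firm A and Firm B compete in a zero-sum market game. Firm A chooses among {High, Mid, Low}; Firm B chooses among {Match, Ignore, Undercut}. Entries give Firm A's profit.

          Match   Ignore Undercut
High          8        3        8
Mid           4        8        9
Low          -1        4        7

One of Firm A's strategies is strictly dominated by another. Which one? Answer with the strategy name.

Mid gives a strictly higher payoff than Low against every column: 4 > -1, 8 > 4, 9 > 7.
So Low is strictly dominated and Firm A never plays it.

Low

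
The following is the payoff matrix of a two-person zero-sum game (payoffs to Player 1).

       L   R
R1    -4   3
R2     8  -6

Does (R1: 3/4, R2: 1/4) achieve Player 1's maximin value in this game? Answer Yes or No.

Against L this mix gives (3/4)·(-4) + (1/4)·8 = -1.
Against R this mix gives (3/4)·3 + (1/4)·(-6) = 3/4.
Player 2 will play L, holding Player 1 to -1. Shifting weight toward the row that does better against L would raise this floor (the equalizing mix achieves 0 against both L and R), so the proposed strategy is not optimal.

No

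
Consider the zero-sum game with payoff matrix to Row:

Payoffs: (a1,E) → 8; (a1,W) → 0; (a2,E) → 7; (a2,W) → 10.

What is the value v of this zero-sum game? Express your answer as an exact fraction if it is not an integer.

80/11

Row minima: a1 → 0, a2 → 7; maximin = 7.
Column maxima: E → 8, W → 10; minimax = 8.
7 ≠ 8, so there is no saddle point; optimal play is mixed.
Let Row play a1 with probability p. Expected payoff against E: 8p + 7(1−p) = p + 7; against W: 0p + 10(1−p) = −10p + 10.
Setting these equal: p + 7 = −10p + 10 ⇒ 11p = 3 ⇒ p = 3/11, and the value is (1)·(3/11) + 7 = 80/11.
For Column: with q = P(E), equating a1's and a2's payoffs gives 8q = −3q + 10 ⇒ q = 10/11.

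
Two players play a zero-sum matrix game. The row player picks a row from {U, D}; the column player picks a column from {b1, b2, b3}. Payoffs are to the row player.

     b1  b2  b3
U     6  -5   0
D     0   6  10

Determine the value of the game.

36/17

Row minima: U → -5, D → 0; maximin = 0.
Column maxima: b1 → 6, b2 → 6, b3 → 10; minimax = 6.
0 ≠ 6, so there is no saddle point; optimal play is mixed.
b3 is strictly dominated by b2 (it gives the row player strictly more in every row), so the column player never plays it.
On the remaining 2×2 (U, D vs b1, b2):
Let the row player play U with probability p. Expected payoff against b1: 6p + 0(1−p) = 6p; against b2: (-5)p + 6(1−p) = −11p + 6.
Setting these equal: 6p = −11p + 6 ⇒ 17p = 6 ⇒ p = 6/17, and the value is (6)·(6/17) = 36/17.
For the column player: with q = P(b1), equating U's and D's payoffs gives 11q − 5 = −6q + 6 ⇒ q = 11/17.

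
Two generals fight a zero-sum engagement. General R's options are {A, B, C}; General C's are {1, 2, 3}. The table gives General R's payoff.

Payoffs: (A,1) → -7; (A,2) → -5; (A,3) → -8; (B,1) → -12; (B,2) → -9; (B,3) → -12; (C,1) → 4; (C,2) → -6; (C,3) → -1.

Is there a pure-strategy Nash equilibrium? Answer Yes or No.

No

Row minima: A → -8, B → -12, C → -6; maximin = -6.
Column maxima: 1 → 4, 2 → -5, 3 → -1; minimax = -5.
-6 ≠ -5, so no pure-strategy equilibrium exists.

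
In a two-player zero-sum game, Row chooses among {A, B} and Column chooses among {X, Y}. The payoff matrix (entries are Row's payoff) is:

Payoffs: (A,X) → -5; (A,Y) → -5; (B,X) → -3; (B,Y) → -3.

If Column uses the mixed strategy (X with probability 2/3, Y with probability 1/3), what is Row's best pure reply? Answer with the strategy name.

Expected payoff of A: (2/3)·(-5) + (1/3)·(-5) = -5.
Expected payoff of B: (2/3)·(-3) + (1/3)·(-3) = -3.
The largest is -3, so Row's best response is B.

B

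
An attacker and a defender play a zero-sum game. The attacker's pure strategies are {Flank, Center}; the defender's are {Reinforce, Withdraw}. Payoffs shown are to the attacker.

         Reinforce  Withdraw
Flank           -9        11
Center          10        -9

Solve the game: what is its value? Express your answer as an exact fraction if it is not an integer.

29/39

Row minima: Flank → -9, Center → -9; maximin = -9.
Column maxima: Reinforce → 10, Withdraw → 11; minimax = 10.
-9 ≠ 10, so there is no saddle point; optimal play is mixed.
Let the attacker play Flank with probability p. Expected payoff against Reinforce: (-9)p + 10(1−p) = −19p + 10; against Withdraw: 11p + (-9)(1−p) = 20p − 9.
Setting these equal: −19p + 10 = 20p − 9 ⇒ −39p = -19 ⇒ p = 19/39, and the value is (-19)·(19/39) + 10 = 29/39.
For the defender: with q = P(Reinforce), equating Flank's and Center's payoffs gives −20q + 11 = 19q − 9 ⇒ q = 20/39.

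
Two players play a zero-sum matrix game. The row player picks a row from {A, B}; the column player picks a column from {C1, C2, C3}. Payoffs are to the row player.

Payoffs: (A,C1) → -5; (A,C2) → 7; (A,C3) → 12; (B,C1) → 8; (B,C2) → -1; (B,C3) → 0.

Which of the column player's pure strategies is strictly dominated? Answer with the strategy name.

C3

C2 holds the row player's payoff strictly below C3 in every row: 7 < 12, -1 < 0.
So C3 is strictly dominated for the column player.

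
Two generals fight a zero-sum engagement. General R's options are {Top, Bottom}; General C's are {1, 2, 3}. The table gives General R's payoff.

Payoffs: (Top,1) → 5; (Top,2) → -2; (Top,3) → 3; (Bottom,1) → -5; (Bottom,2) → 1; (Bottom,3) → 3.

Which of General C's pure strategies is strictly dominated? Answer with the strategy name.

2 holds General R's payoff strictly below 3 in every row: -2 < 3, 1 < 3.
So 3 is strictly dominated for General C.

3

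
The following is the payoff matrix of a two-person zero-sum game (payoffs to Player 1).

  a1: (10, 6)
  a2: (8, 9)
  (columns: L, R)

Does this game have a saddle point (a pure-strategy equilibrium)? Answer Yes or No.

No

Row minima: a1 → 6, a2 → 8; maximin = 8.
Column maxima: L → 10, R → 9; minimax = 9.
8 ≠ 9, so no pure-strategy equilibrium exists.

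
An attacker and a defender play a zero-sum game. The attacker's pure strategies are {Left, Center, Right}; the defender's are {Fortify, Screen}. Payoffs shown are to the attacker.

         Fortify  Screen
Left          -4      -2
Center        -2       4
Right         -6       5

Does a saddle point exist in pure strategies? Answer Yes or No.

Row minima: Left → -4, Center → -2, Right → -6; maximin = -2.
Column maxima: Fortify → -2, Screen → 5; minimax = -2.
maximin = minimax = -2, so a saddle point exists.

Yes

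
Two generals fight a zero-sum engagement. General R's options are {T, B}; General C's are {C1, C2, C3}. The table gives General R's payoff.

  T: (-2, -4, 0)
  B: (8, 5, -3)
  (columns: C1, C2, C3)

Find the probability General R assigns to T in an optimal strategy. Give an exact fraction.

Row minima: T → -4, B → -3; maximin = -3.
Column maxima: C1 → 8, C2 → 5, C3 → 0; minimax = 0.
-3 ≠ 0, so there is no saddle point; optimal play is mixed.
C1 is strictly dominated by C2 (it gives General R strictly more in every row), so General C never plays it.
On the remaining 2×2 (T, B vs C2, C3):
Let General R play T with probability p. Expected payoff against C2: (-4)p + 5(1−p) = −9p + 5; against C3: 0p + (-3)(1−p) = 3p − 3.
Setting these equal: −9p + 5 = 3p − 3 ⇒ −12p = -8 ⇒ p = 2/3, and the value is (-9)·(2/3) + 5 = -1.
For General C: with q = P(C2), equating T's and B's payoffs gives −4q = 8q − 3 ⇒ q = 1/4.

2/3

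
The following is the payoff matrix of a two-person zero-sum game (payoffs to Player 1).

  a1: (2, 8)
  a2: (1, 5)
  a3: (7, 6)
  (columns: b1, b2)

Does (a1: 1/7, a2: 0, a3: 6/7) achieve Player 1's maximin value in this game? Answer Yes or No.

Against b1 this mix gives (1/7)·2 + (6/7)·7 = 44/7.
Against b2 this mix gives (1/7)·8 + (6/7)·6 = 44/7.
All of Player 2's active replies (b1, b2) yield 44/7, and no column does worse for Player 1. The mix makes Player 2 indifferent and guarantees 44/7, so it is optimal.

Yes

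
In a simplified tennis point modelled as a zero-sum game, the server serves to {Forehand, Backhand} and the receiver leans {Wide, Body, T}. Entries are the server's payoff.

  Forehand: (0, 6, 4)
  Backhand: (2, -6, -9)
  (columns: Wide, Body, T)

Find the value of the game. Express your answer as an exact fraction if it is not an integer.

Row minima: Forehand → 0, Backhand → -9; maximin = 0.
Column maxima: Wide → 2, Body → 6, T → 4; minimax = 2.
0 ≠ 2, so there is no saddle point; optimal play is mixed.
Body is strictly dominated by T (it gives the server strictly more in every row), so the receiver never plays it.
On the remaining 2×2 (Forehand, Backhand vs Wide, T):
Let the server play Forehand with probability p. Expected payoff against Wide: 0p + 2(1−p) = −2p + 2; against T: 4p + (-9)(1−p) = 13p − 9.
Setting these equal: −2p + 2 = 13p − 9 ⇒ −15p = -11 ⇒ p = 11/15, and the value is (-2)·(11/15) + 2 = 8/15.
For the receiver: with q = P(Wide), equating Forehand's and Backhand's payoffs gives −4q + 4 = 11q − 9 ⇒ q = 13/15.

8/15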